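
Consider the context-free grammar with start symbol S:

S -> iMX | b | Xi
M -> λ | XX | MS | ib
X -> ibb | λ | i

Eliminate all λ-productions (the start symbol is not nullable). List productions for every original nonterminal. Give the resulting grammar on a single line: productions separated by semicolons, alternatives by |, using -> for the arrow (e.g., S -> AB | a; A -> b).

S -> b | i | Xi | iM | iX | iMX; M -> S | X | MS | XX | ib; X -> i | ibb

Nullable set: {M, X}.
S -> Xi: X nullable, giving Xi | i.
S -> iMX: M, X nullable, giving i | iM | iMX | iX.
Drop M -> λ.
M -> MS: M nullable, giving MS | S.
M -> XX: X, X nullable, giving X | XX.
Drop X -> λ.
Unchanged (no nullable symbols): S -> b; M -> ib; X -> i; X -> ibb.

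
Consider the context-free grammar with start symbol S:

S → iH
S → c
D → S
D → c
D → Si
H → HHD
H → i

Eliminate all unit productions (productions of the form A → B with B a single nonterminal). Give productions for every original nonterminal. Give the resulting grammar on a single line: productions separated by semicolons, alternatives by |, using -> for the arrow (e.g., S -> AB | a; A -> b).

Unit productions: D->S.
Unit pairs (A ⇒* B via units): (D,S).
S: inherits non-unit rules of {S} → c | iH.
D: inherits non-unit rules of {D, S} → Si | c | iH.
H: inherits non-unit rules of {H} → HHD | i.

S -> c | iH; D -> c | Si | iH; H -> i | HHD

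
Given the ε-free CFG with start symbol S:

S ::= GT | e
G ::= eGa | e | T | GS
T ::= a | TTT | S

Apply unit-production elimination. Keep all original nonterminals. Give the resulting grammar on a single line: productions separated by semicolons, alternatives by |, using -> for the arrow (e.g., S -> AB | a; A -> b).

Unit productions: G->T, T->S.
Unit pairs (A ⇒* B via units): (G,S), (G,T), (T,S).
S: inherits non-unit rules of {S} → GT | e.
G: inherits non-unit rules of {G, S, T} → GS | GT | TTT | a | e | eGa.
T: inherits non-unit rules of {S, T} → GT | TTT | a | e.

S -> e | GT; G -> a | e | GS | GT | TTT | eGa; T -> a | e | GT | TTT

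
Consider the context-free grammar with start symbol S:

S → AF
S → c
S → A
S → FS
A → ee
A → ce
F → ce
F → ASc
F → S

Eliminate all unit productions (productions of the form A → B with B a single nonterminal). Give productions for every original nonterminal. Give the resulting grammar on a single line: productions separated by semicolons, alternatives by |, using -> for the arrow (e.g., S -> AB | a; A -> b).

S -> c | AF | FS | ce | ee; A -> ce | ee; F -> c | AF | FS | ce | ee | ASc

Unit productions: F->S, S->A.
Unit pairs (A ⇒* B via units): (F,A), (F,S), (S,A).
S: inherits non-unit rules of {A, S} → AF | FS | c | ce | ee.
A: inherits non-unit rules of {A} → ce | ee.
F: inherits non-unit rules of {A, F, S} → AF | ASc | FS | c | ce | ee.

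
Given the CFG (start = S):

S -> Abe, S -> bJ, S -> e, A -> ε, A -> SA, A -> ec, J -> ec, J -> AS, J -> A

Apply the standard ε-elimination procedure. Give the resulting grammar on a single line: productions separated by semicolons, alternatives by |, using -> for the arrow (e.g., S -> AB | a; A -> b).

S -> b | e | bJ | be | Abe; A -> S | SA | ec; J -> A | S | AS | ec

Nullable set: {A, J}.
S -> Abe: A nullable, giving Abe | be.
S -> bJ: J nullable, giving b | bJ.
Drop A -> ε.
A -> SA: A nullable, giving S | SA.
J -> A: A nullable, giving A.
J -> AS: A nullable, giving AS | S.
Unchanged (no nullable symbols): S -> e; A -> ec; J -> ec.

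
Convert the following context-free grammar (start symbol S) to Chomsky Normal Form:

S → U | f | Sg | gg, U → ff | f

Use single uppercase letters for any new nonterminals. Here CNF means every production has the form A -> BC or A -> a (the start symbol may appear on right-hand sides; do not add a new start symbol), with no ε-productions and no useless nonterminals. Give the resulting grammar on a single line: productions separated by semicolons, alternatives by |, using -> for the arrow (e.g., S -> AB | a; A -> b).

No ε-productions.
After unit-elimination: S -> f | Sg | ff | gg; U -> f | ff.
TERM: introduce B -> f, A -> g and substitute in every rule of length ≥2.
Drop unreachable/unproductive: U.

S -> f | AA | BB | SA; A -> g; B -> f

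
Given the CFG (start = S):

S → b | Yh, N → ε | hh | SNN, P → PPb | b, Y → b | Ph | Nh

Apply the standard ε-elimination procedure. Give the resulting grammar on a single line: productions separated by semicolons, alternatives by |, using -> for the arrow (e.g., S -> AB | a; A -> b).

S -> b | Yh; N -> S | SN | hh | SNN; P -> b | PPb; Y -> b | h | Nh | Ph

Nullable set: {N}.
Drop N -> ε.
N -> SNN: N, N nullable, giving S | SN | SNN.
Y -> Nh: N nullable, giving Nh | h.
Unchanged (no nullable symbols): S -> Yh; S -> b; N -> hh; P -> PPb; P -> b; Y -> Ph; Y -> b.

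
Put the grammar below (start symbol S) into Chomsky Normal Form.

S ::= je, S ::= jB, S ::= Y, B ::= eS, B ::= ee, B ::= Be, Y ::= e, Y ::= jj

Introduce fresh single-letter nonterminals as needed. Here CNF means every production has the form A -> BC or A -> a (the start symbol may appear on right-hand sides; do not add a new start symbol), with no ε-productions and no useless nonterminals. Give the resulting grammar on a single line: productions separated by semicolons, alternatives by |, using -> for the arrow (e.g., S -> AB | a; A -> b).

No ε-productions.
After unit-elimination: S -> e | jB | je | jj; B -> Be | eS | ee; Y -> e | jj.
TERM: introduce A -> e, C -> j and substitute in every rule of length ≥2.
Drop unreachable/unproductive: Y.

S -> e | CA | CB | CC; A -> e; B -> AA | AS | BA; C -> j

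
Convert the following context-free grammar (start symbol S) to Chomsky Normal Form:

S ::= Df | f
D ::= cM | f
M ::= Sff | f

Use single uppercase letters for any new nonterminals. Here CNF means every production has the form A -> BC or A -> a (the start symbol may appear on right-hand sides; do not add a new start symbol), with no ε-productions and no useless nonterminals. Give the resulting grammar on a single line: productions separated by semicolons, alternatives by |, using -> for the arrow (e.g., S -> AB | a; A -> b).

S -> f | DB; A -> c; B -> f; C -> BB; D -> f | AM; M -> f | SC

No ε-productions.
No unit productions to eliminate.
TERM: introduce A -> c, B -> f and substitute in every rule of length ≥2.
BIN: M -> SBB becomes M -> SC, C -> BB.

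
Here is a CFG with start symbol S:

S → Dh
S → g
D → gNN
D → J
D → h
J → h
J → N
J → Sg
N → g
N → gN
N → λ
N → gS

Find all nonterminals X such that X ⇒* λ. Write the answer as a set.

{D, J, N}

Directly nullable (have an ε-rule): {N}.
J is nullable via J -> N (every symbol on the right is already known nullable).
D is nullable via D -> J (every symbol on the right is already known nullable).
Not nullable: S — each has a terminal in every rule's right-hand side or depends on a non-nullable symbol.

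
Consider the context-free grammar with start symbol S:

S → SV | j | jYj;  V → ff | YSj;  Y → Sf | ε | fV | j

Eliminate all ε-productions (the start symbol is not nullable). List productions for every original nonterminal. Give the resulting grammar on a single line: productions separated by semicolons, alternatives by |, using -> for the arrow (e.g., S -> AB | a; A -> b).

S -> j | SV | jj | jYj; V -> Sj | ff | YSj; Y -> j | Sf | fV

Nullable set: {Y}.
S -> jYj: Y nullable, giving jYj | jj.
V -> YSj: Y nullable, giving Sj | YSj.
Drop Y -> ε.
Unchanged (no nullable symbols): S -> SV; S -> j; V -> ff; Y -> Sf; Y -> fV; Y -> j.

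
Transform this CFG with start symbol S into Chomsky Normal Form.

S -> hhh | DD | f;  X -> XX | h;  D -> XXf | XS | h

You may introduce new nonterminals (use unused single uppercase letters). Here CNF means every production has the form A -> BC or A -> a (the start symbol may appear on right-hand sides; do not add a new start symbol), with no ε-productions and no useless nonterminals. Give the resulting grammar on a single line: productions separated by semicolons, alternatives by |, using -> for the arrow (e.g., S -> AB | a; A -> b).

S -> f | BE | DD; A -> f; B -> h; C -> XA; D -> h | XC | XS; E -> BB; X -> h | XX

No ε-productions.
No unit productions to eliminate.
TERM: introduce A -> f, B -> h and substitute in every rule of length ≥2.
BIN: D -> XXA becomes D -> XC, C -> XA; S -> BBB becomes S -> BE, E -> BB.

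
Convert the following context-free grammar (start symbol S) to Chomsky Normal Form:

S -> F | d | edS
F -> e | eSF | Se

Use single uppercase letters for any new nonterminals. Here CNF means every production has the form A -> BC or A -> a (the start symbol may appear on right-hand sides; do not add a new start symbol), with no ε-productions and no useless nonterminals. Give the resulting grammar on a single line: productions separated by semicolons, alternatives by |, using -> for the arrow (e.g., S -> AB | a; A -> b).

S -> d | e | AD | AE | SA; A -> e; B -> d; C -> SF; D -> BS; E -> SF; F -> e | AC | SA

No ε-productions.
After unit-elimination: S -> d | e | Se | eSF | edS; F -> e | Se | eSF.
TERM: introduce B -> d, A -> e and substitute in every rule of length ≥2.
BIN: F -> ASF becomes F -> AC, C -> SF; S -> ABS becomes S -> AD, D -> BS; S -> ASF becomes S -> AE, E -> SF.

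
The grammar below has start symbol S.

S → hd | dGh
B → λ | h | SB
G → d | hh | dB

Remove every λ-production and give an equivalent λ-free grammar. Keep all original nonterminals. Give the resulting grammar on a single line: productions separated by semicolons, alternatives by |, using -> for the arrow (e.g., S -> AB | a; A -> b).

Nullable set: {B}.
Drop B -> λ.
B -> SB: B nullable, giving S | SB.
G -> dB: B nullable, giving d | dB.
Unchanged (no nullable symbols): S -> dGh; S -> hd; B -> h; G -> d; G -> hh.

S -> hd | dGh; B -> S | h | SB; G -> d | dB | hh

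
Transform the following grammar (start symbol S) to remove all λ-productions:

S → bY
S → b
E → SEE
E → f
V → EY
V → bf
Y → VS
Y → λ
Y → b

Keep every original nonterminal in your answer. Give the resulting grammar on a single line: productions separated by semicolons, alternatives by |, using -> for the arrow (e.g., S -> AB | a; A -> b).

S -> b | bY; E -> f | SEE; V -> E | EY | bf; Y -> b | VS

Nullable set: {Y}.
S -> bY: Y nullable, giving b | bY.
V -> EY: Y nullable, giving E | EY.
Drop Y -> λ.
Unchanged (no nullable symbols): S -> b; E -> SEE; E -> f; V -> bf; Y -> VS; Y -> b.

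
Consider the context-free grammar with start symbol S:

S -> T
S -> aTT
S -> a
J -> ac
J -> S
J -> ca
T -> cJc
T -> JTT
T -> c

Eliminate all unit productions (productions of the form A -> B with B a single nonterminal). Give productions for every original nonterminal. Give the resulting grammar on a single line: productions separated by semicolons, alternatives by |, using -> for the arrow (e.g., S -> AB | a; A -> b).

S -> a | c | JTT | aTT | cJc; J -> a | c | ac | ca | JTT | aTT | cJc; T -> c | JTT | cJc

Unit productions: J->S, S->T.
Unit pairs (A ⇒* B via units): (J,S), (J,T), (S,T).
S: inherits non-unit rules of {S, T} → JTT | a | aTT | c | cJc.
J: inherits non-unit rules of {J, S, T} → JTT | a | aTT | ac | c | cJc | ca.
T: inherits non-unit rules of {T} → JTT | c | cJc.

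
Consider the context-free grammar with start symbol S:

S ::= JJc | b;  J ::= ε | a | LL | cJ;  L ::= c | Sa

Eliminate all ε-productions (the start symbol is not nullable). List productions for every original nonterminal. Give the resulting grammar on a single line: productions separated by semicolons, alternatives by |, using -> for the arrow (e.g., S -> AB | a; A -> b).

Nullable set: {J}.
S -> JJc: J, J nullable, giving JJc | Jc | c.
Drop J -> ε.
J -> cJ: J nullable, giving c | cJ.
Unchanged (no nullable symbols): S -> b; J -> LL; J -> a; L -> Sa; L -> c.

S -> b | c | Jc | JJc; J -> a | c | LL | cJ; L -> c | Sa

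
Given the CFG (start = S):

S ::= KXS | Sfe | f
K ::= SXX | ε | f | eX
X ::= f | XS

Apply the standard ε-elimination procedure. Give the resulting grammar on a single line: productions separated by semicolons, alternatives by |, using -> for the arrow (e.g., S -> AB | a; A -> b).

Nullable set: {K}.
S -> KXS: K nullable, giving KXS | XS.
Drop K -> ε.
Unchanged (no nullable symbols): S -> Sfe; S -> f; K -> SXX; K -> eX; K -> f; X -> XS; X -> f.

S -> f | XS | KXS | Sfe; K -> f | eX | SXX; X -> f | XS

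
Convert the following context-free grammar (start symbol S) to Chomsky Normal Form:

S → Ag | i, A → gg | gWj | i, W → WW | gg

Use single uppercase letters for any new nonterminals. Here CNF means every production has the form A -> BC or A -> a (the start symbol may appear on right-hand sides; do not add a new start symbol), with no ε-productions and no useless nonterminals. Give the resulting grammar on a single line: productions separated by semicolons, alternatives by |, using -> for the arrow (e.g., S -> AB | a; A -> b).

No ε-productions.
No unit productions to eliminate.
TERM: introduce B -> g, C -> j and substitute in every rule of length ≥2.
BIN: A -> BWC becomes A -> BD, D -> WC.

S -> i | AB; A -> i | BB | BD; B -> g; C -> j; D -> WC; W -> BB | WW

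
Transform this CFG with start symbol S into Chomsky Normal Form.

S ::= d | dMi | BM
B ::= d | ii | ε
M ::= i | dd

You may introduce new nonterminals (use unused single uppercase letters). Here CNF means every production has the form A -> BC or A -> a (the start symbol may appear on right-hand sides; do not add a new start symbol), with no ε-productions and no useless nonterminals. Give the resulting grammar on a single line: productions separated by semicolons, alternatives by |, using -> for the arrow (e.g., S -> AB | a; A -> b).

Nullable: {B}; after ε-elimination: S -> M | d | BM | dMi; B -> d | ii; M -> i | dd.
After unit-elimination: S -> d | i | BM | dd | dMi; B -> d | ii; M -> i | dd.
TERM: introduce C -> d, A -> i and substitute in every rule of length ≥2.
BIN: S -> CMA becomes S -> CD, D -> MA.

S -> d | i | BM | CC | CD; A -> i; B -> d | AA; C -> d; D -> MA; M -> i | CC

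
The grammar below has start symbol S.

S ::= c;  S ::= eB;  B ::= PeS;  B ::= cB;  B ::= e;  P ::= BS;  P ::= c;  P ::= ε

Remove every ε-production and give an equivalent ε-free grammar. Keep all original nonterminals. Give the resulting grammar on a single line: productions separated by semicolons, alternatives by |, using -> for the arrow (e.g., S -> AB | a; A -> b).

Nullable set: {P}.
B -> PeS: P nullable, giving PeS | eS.
Drop P -> ε.
Unchanged (no nullable symbols): S -> c; S -> eB; B -> cB; B -> e; P -> BS; P -> c.

S -> c | eB; B -> e | cB | eS | PeS; P -> c | BS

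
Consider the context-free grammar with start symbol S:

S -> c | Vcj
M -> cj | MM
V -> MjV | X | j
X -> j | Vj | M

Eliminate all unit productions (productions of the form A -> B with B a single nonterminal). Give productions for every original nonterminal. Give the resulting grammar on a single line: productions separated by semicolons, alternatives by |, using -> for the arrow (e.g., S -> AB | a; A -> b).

S -> c | Vcj; M -> MM | cj; V -> j | MM | Vj | cj | MjV; X -> j | MM | Vj | cj

Unit productions: V->X, X->M.
Unit pairs (A ⇒* B via units): (V,M), (V,X), (X,M).
S: inherits non-unit rules of {S} → Vcj | c.
M: inherits non-unit rules of {M} → MM | cj.
V: inherits non-unit rules of {M, V, X} → MM | MjV | Vj | cj | j.
X: inherits non-unit rules of {M, X} → MM | Vj | cj | j.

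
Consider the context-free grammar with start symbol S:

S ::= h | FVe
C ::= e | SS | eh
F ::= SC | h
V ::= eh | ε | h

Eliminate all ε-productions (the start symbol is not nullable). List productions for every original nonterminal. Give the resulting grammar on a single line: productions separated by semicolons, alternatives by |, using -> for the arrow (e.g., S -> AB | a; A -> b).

S -> h | Fe | FVe; C -> e | SS | eh; F -> h | SC; V -> h | eh

Nullable set: {V}.
S -> FVe: V nullable, giving FVe | Fe.
Drop V -> ε.
Unchanged (no nullable symbols): S -> h; C -> SS; C -> e; C -> eh; F -> SC; F -> h; V -> eh; V -> h.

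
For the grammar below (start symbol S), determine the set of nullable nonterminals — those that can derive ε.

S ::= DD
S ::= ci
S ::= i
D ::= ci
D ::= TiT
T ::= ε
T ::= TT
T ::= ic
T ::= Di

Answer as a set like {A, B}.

Directly nullable (have an ε-rule): {T}.
Not nullable: D, S — each has a terminal in every rule's right-hand side or depends on a non-nullable symbol.

{T}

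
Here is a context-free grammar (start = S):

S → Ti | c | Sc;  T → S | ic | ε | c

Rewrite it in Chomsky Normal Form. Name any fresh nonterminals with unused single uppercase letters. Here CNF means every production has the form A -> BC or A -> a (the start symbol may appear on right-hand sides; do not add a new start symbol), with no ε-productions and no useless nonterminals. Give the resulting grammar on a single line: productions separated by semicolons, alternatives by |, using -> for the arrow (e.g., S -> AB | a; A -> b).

Nullable: {T}; after ε-elimination: S -> c | i | Sc | Ti; T -> S | c | ic.
After unit-elimination: S -> c | i | Sc | Ti; T -> c | i | Sc | Ti | ic.
TERM: introduce A -> c, B -> i and substitute in every rule of length ≥2.

S -> c | i | SA | TB; A -> c; B -> i; T -> c | i | BA | SA | TB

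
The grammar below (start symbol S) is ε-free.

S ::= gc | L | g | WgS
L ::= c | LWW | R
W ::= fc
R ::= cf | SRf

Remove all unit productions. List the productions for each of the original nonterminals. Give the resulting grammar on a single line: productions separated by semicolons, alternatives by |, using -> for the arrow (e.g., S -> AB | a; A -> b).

S -> c | g | cf | gc | LWW | SRf | WgS; L -> c | cf | LWW | SRf; R -> cf | SRf; W -> fc

Unit productions: L->R, S->L.
Unit pairs (A ⇒* B via units): (L,R), (S,L), (S,R).
S: inherits non-unit rules of {L, R, S} → LWW | SRf | WgS | c | cf | g | gc.
L: inherits non-unit rules of {L, R} → LWW | SRf | c | cf.
R: inherits non-unit rules of {R} → SRf | cf.
W: inherits non-unit rules of {W} → fc.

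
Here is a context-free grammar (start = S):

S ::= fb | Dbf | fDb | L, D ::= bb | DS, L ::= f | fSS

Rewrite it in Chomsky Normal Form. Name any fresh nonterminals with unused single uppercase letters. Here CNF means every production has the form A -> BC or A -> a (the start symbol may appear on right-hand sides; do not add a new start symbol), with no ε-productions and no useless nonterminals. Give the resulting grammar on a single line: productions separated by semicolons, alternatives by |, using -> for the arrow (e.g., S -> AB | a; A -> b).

No ε-productions.
After unit-elimination: S -> f | fb | Dbf | fDb | fSS; D -> DS | bb; L -> f | fSS.
TERM: introduce A -> b, B -> f and substitute in every rule of length ≥2.
BIN: L -> BSS becomes L -> BC, C -> SS; S -> BDA becomes S -> BE, E -> DA; S -> BSS becomes S -> BF, F -> SS; S -> DAB becomes S -> DG, G -> AB.
Drop unreachable/unproductive: L.

S -> f | BA | BE | BF | DG; A -> b; B -> f; D -> AA | DS; E -> DA; F -> SS; G -> AB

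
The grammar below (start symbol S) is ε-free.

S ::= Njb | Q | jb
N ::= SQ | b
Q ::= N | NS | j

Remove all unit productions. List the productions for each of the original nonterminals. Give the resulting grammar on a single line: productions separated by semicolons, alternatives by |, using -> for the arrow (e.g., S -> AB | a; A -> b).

S -> b | j | NS | SQ | jb | Njb; N -> b | SQ; Q -> b | j | NS | SQ

Unit productions: Q->N, S->Q.
Unit pairs (A ⇒* B via units): (Q,N), (S,N), (S,Q).
S: inherits non-unit rules of {N, Q, S} → NS | Njb | SQ | b | j | jb.
N: inherits non-unit rules of {N} → SQ | b.
Q: inherits non-unit rules of {N, Q} → NS | SQ | b | j.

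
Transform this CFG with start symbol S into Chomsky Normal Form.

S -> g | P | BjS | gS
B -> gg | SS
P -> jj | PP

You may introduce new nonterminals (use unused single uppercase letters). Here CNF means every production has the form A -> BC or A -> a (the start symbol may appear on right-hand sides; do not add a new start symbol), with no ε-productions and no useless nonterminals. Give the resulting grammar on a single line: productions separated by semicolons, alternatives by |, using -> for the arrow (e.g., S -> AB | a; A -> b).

No ε-productions.
After unit-elimination: S -> g | PP | gS | jj | BjS; B -> SS | gg; P -> PP | jj.
TERM: introduce A -> g, C -> j and substitute in every rule of length ≥2.
BIN: S -> BCS becomes S -> BD, D -> CS.

S -> g | AS | BD | CC | PP; A -> g; B -> AA | SS; C -> j; D -> CS; P -> CC | PP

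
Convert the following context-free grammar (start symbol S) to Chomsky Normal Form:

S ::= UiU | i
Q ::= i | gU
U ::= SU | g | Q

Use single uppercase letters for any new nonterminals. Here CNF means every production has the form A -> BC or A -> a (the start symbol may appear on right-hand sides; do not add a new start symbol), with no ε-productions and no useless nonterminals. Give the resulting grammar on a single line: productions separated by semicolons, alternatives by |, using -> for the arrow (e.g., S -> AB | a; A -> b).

S -> i | UC; A -> g; B -> i; C -> BU; U -> g | i | AU | SU

No ε-productions.
After unit-elimination: S -> i | UiU; Q -> i | gU; U -> g | i | SU | gU.
TERM: introduce A -> g, B -> i and substitute in every rule of length ≥2.
BIN: S -> UBU becomes S -> UC, C -> BU.
Drop unreachable/unproductive: Q.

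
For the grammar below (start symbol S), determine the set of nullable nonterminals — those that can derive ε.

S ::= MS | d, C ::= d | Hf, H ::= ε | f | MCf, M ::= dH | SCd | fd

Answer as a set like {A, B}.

{H}

Directly nullable (have an ε-rule): {H}.
Not nullable: C, M, S — each has a terminal in every rule's right-hand side or depends on a non-nullable symbol.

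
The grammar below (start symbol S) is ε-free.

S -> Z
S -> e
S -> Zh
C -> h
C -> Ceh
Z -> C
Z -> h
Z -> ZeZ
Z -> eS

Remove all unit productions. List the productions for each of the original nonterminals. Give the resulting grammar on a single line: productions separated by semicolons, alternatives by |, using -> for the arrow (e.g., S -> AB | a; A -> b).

S -> e | h | Zh | eS | Ceh | ZeZ; C -> h | Ceh; Z -> h | eS | Ceh | ZeZ

Unit productions: S->Z, Z->C.
Unit pairs (A ⇒* B via units): (S,C), (S,Z), (Z,C).
S: inherits non-unit rules of {C, S, Z} → Ceh | ZeZ | Zh | e | eS | h.
C: inherits non-unit rules of {C} → Ceh | h.
Z: inherits non-unit rules of {C, Z} → Ceh | ZeZ | eS | h.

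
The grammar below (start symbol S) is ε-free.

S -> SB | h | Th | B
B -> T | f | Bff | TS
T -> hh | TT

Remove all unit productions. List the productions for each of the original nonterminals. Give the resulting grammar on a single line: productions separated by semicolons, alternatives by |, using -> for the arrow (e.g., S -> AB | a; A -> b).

S -> f | h | SB | TS | TT | Th | hh | Bff; B -> f | TS | TT | hh | Bff; T -> TT | hh

Unit productions: B->T, S->B.
Unit pairs (A ⇒* B via units): (B,T), (S,B), (S,T).
S: inherits non-unit rules of {B, S, T} → Bff | SB | TS | TT | Th | f | h | hh.
B: inherits non-unit rules of {B, T} → Bff | TS | TT | f | hh.
T: inherits non-unit rules of {T} → TT | hh.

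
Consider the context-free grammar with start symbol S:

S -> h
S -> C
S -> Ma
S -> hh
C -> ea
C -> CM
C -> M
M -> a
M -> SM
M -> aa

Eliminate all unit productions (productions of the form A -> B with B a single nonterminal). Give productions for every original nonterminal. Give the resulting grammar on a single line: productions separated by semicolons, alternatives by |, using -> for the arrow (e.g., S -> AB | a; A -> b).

S -> a | h | CM | Ma | SM | aa | ea | hh; C -> a | CM | SM | aa | ea; M -> a | SM | aa

Unit productions: C->M, S->C.
Unit pairs (A ⇒* B via units): (C,M), (S,C), (S,M).
S: inherits non-unit rules of {C, M, S} → CM | Ma | SM | a | aa | ea | h | hh.
C: inherits non-unit rules of {C, M} → CM | SM | a | aa | ea.
M: inherits non-unit rules of {M} → SM | a | aa.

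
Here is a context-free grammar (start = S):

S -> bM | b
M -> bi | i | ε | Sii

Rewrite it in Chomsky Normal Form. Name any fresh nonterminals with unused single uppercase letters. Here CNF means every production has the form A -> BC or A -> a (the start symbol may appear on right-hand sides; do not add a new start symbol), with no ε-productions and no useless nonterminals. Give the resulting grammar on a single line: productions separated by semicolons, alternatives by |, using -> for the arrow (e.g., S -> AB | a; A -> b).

Nullable: {M}; after ε-elimination: S -> b | bM; M -> i | bi | Sii.
No unit productions to eliminate.
TERM: introduce B -> b, A -> i and substitute in every rule of length ≥2.
BIN: M -> SAA becomes M -> SC, C -> AA.

S -> b | BM; A -> i; B -> b; C -> AA; M -> i | BA | SC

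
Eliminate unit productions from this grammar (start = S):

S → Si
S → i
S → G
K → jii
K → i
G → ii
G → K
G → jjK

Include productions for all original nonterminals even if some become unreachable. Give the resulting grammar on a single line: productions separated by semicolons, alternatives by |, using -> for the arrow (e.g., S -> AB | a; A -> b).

Unit productions: G->K, S->G.
Unit pairs (A ⇒* B via units): (G,K), (S,G), (S,K).
S: inherits non-unit rules of {G, K, S} → Si | i | ii | jii | jjK.
G: inherits non-unit rules of {G, K} → i | ii | jii | jjK.
K: inherits non-unit rules of {K} → i | jii.

S -> i | Si | ii | jii | jjK; G -> i | ii | jii | jjK; K -> i | jii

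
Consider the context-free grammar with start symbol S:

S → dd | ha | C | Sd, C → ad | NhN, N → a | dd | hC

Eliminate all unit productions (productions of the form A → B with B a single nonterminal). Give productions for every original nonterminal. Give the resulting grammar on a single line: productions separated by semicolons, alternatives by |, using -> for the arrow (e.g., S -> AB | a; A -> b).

S -> Sd | ad | dd | ha | NhN; C -> ad | NhN; N -> a | dd | hC

Unit productions: S->C.
Unit pairs (A ⇒* B via units): (S,C).
S: inherits non-unit rules of {C, S} → NhN | Sd | ad | dd | ha.
C: inherits non-unit rules of {C} → NhN | ad.
N: inherits non-unit rules of {N} → a | dd | hC.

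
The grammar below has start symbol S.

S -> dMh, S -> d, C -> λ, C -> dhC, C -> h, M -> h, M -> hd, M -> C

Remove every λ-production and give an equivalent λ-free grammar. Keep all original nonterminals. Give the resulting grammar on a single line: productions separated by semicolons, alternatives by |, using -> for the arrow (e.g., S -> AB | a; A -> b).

Nullable set: {C, M}.
S -> dMh: M nullable, giving dMh | dh.
Drop C -> λ.
C -> dhC: C nullable, giving dh | dhC.
M -> C: C nullable, giving C.
Unchanged (no nullable symbols): S -> d; C -> h; M -> h; M -> hd.

S -> d | dh | dMh; C -> h | dh | dhC; M -> C | h | hd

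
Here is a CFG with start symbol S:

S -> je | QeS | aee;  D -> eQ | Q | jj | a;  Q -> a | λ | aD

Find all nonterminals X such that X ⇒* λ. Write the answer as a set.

Directly nullable (have an ε-rule): {Q}.
D is nullable via D -> Q (every symbol on the right is already known nullable).
Not nullable: S — each has a terminal in every rule's right-hand side or depends on a non-nullable symbol.

{D, Q}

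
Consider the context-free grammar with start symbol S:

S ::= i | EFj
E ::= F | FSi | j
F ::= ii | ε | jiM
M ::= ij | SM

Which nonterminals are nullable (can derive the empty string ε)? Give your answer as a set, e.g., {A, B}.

{E, F}

Directly nullable (have an ε-rule): {F}.
E is nullable via E -> F (every symbol on the right is already known nullable).
Not nullable: M, S — each has a terminal in every rule's right-hand side or depends on a non-nullable symbol.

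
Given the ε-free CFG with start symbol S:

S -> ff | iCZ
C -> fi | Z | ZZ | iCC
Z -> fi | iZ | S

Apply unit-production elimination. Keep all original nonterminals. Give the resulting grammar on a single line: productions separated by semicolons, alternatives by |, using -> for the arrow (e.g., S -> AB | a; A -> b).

S -> ff | iCZ; C -> ZZ | ff | fi | iZ | iCC | iCZ; Z -> ff | fi | iZ | iCZ

Unit productions: C->Z, Z->S.
Unit pairs (A ⇒* B via units): (C,S), (C,Z), (Z,S).
S: inherits non-unit rules of {S} → ff | iCZ.
C: inherits non-unit rules of {C, S, Z} → ZZ | ff | fi | iCC | iCZ | iZ.
Z: inherits non-unit rules of {S, Z} → ff | fi | iCZ | iZ.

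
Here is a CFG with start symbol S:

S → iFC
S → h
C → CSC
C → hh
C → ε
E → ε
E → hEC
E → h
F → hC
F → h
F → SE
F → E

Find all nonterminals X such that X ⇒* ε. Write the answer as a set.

{C, E, F}

Directly nullable (have an ε-rule): {C, E}.
F is nullable via F -> E (every symbol on the right is already known nullable).
Not nullable: S — each has a terminal in every rule's right-hand side or depends on a non-nullable symbol.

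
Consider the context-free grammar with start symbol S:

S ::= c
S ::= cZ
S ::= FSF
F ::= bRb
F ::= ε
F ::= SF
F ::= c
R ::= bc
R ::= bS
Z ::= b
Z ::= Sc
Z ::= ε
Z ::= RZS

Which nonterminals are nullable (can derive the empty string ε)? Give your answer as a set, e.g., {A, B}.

{F, Z}

Directly nullable (have an ε-rule): {F, Z}.
Not nullable: R, S — each has a terminal in every rule's right-hand side or depends on a non-nullable symbol.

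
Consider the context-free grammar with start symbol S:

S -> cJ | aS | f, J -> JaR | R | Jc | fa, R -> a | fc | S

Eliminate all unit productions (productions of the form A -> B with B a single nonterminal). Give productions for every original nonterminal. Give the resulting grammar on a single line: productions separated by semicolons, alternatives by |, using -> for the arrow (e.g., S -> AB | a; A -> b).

S -> f | aS | cJ; J -> a | f | Jc | aS | cJ | fa | fc | JaR; R -> a | f | aS | cJ | fc

Unit productions: J->R, R->S.
Unit pairs (A ⇒* B via units): (J,R), (J,S), (R,S).
S: inherits non-unit rules of {S} → aS | cJ | f.
J: inherits non-unit rules of {J, R, S} → JaR | Jc | a | aS | cJ | f | fa | fc.
R: inherits non-unit rules of {R, S} → a | aS | cJ | f | fc.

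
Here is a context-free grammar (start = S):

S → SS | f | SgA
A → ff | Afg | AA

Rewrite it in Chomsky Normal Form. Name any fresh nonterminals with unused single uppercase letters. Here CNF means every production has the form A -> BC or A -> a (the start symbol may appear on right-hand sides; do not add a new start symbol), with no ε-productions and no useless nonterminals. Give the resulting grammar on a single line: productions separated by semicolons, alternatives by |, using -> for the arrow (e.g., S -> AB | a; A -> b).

S -> f | SE | SS; A -> AA | AD | BB; B -> f; C -> g; D -> BC; E -> CA

No ε-productions.
No unit productions to eliminate.
TERM: introduce B -> f, C -> g and substitute in every rule of length ≥2.
BIN: A -> ABC becomes A -> AD, D -> BC; S -> SCA becomes S -> SE, E -> CA.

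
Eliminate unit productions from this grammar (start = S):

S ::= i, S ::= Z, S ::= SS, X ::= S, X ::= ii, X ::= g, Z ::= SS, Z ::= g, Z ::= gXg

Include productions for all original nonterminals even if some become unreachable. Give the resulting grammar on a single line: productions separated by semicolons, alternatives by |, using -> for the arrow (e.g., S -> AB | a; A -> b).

Unit productions: S->Z, X->S.
Unit pairs (A ⇒* B via units): (S,Z), (X,S), (X,Z).
S: inherits non-unit rules of {S, Z} → SS | g | gXg | i.
X: inherits non-unit rules of {S, X, Z} → SS | g | gXg | i | ii.
Z: inherits non-unit rules of {Z} → SS | g | gXg.

S -> g | i | SS | gXg; X -> g | i | SS | ii | gXg; Z -> g | SS | gXg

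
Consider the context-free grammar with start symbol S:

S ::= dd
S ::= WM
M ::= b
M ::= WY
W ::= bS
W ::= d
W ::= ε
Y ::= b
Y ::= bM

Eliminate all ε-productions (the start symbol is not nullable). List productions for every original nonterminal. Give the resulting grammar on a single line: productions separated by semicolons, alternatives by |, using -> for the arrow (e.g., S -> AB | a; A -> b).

S -> M | WM | dd; M -> Y | b | WY; W -> d | bS; Y -> b | bM

Nullable set: {W}.
S -> WM: W nullable, giving M | WM.
M -> WY: W nullable, giving WY | Y.
Drop W -> ε.
Unchanged (no nullable symbols): S -> dd; M -> b; W -> bS; W -> d; Y -> b; Y -> bM.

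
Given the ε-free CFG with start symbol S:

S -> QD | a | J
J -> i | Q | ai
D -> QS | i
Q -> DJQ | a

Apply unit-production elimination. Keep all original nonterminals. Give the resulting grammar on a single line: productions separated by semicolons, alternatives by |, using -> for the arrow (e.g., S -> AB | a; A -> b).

S -> a | i | QD | ai | DJQ; D -> i | QS; J -> a | i | ai | DJQ; Q -> a | DJQ

Unit productions: J->Q, S->J.
Unit pairs (A ⇒* B via units): (J,Q), (S,J), (S,Q).
S: inherits non-unit rules of {J, Q, S} → DJQ | QD | a | ai | i.
D: inherits non-unit rules of {D} → QS | i.
J: inherits non-unit rules of {J, Q} → DJQ | a | ai | i.
Q: inherits non-unit rules of {Q} → DJQ | a.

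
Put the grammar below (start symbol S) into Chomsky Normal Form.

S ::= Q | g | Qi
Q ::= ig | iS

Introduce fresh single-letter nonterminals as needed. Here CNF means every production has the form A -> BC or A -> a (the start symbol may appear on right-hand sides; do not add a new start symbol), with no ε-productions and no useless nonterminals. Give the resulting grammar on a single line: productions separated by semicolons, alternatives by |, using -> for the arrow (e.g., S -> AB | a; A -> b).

S -> g | AB | AS | QA; A -> i; B -> g; Q -> AB | AS

No ε-productions.
After unit-elimination: S -> g | Qi | iS | ig; Q -> iS | ig.
TERM: introduce B -> g, A -> i and substitute in every rule of length ≥2.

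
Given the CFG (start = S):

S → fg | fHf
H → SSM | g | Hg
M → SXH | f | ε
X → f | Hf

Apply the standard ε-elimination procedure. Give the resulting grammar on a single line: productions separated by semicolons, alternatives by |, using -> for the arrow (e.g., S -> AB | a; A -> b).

S -> fg | fHf; H -> g | Hg | SS | SSM; M -> f | SXH; X -> f | Hf

Nullable set: {M}.
H -> SSM: M nullable, giving SS | SSM.
Drop M -> ε.
Unchanged (no nullable symbols): S -> fHf; S -> fg; H -> Hg; H -> g; M -> SXH; M -> f; X -> Hf; X -> f.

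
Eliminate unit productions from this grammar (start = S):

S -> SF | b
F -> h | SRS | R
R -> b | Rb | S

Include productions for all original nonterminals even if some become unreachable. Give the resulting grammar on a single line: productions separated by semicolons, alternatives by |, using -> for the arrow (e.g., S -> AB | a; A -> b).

S -> b | SF; F -> b | h | Rb | SF | SRS; R -> b | Rb | SF

Unit productions: F->R, R->S.
Unit pairs (A ⇒* B via units): (F,R), (F,S), (R,S).
S: inherits non-unit rules of {S} → SF | b.
F: inherits non-unit rules of {F, R, S} → Rb | SF | SRS | b | h.
R: inherits non-unit rules of {R, S} → Rb | SF | b.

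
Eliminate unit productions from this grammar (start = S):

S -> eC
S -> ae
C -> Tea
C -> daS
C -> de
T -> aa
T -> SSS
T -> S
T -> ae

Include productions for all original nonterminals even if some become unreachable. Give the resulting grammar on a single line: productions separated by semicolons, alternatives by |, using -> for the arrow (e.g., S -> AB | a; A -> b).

Unit productions: T->S.
Unit pairs (A ⇒* B via units): (T,S).
S: inherits non-unit rules of {S} → ae | eC.
C: inherits non-unit rules of {C} → Tea | daS | de.
T: inherits non-unit rules of {S, T} → SSS | aa | ae | eC.

S -> ae | eC; C -> de | Tea | daS; T -> aa | ae | eC | SSS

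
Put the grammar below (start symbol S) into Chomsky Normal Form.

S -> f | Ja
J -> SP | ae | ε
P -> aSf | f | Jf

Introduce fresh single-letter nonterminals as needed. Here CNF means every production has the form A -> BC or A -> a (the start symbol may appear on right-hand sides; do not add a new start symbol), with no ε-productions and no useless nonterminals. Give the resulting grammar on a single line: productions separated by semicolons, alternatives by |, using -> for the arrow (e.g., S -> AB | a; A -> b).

Nullable: {J}; after ε-elimination: S -> a | f | Ja; J -> SP | ae; P -> f | Jf | aSf.
No unit productions to eliminate.
TERM: introduce A -> a, B -> e, C -> f and substitute in every rule of length ≥2.
BIN: P -> ASC becomes P -> AD, D -> SC.

S -> a | f | JA; A -> a; B -> e; C -> f; D -> SC; J -> AB | SP; P -> f | AD | JC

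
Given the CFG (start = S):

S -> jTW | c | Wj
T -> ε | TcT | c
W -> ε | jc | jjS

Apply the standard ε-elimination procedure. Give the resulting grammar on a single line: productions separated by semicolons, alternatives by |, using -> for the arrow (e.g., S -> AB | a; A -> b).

Nullable set: {T, W}.
S -> Wj: W nullable, giving Wj | j.
S -> jTW: T, W nullable, giving j | jT | jTW | jW.
Drop T -> ε.
T -> TcT: T, T nullable, giving Tc | TcT | c | cT.
Drop W -> ε.
Unchanged (no nullable symbols): S -> c; T -> c; W -> jc; W -> jjS.

S -> c | j | Wj | jT | jW | jTW; T -> c | Tc | cT | TcT; W -> jc | jjS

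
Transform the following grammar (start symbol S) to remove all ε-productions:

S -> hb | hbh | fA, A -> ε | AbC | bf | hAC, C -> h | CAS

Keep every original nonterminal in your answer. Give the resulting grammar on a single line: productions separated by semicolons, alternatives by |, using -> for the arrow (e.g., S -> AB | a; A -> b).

Nullable set: {A}.
S -> fA: A nullable, giving f | fA.
Drop A -> ε.
A -> AbC: A nullable, giving AbC | bC.
A -> hAC: A nullable, giving hAC | hC.
C -> CAS: A nullable, giving CAS | CS.
Unchanged (no nullable symbols): S -> hb; S -> hbh; A -> bf; C -> h.

S -> f | fA | hb | hbh; A -> bC | bf | hC | AbC | hAC; C -> h | CS | CAS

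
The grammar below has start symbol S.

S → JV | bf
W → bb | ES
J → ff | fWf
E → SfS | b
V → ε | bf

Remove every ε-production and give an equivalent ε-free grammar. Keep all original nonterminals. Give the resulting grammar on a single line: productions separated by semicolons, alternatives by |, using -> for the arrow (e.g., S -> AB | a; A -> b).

Nullable set: {V}.
S -> JV: V nullable, giving J | JV.
Drop V -> ε.
Unchanged (no nullable symbols): S -> bf; E -> SfS; E -> b; J -> fWf; J -> ff; V -> bf; W -> ES; W -> bb.

S -> J | JV | bf; E -> b | SfS; J -> ff | fWf; V -> bf; W -> ES | bb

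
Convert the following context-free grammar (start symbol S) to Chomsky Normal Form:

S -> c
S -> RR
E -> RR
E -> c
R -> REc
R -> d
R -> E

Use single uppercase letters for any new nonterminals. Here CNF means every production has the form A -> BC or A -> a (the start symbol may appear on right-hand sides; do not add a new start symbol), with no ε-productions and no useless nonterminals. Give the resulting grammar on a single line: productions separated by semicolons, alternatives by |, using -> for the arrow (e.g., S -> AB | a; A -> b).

No ε-productions.
After unit-elimination: S -> c | RR; E -> c | RR; R -> c | d | RR | REc.
TERM: introduce A -> c and substitute in every rule of length ≥2.
BIN: R -> REA becomes R -> RB, B -> EA.

S -> c | RR; A -> c; B -> EA; E -> c | RR; R -> c | d | RB | RR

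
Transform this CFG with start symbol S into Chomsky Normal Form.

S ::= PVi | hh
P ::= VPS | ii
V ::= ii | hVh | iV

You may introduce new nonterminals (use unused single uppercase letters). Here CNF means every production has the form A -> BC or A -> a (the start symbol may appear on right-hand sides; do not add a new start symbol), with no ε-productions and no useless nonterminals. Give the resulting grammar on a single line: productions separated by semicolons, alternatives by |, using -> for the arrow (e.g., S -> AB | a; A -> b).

No ε-productions.
No unit productions to eliminate.
TERM: introduce B -> h, A -> i and substitute in every rule of length ≥2.
BIN: P -> VPS becomes P -> VC, C -> PS; S -> PVA becomes S -> PD, D -> VA; V -> BVB becomes V -> BE, E -> VB.

S -> BB | PD; A -> i; B -> h; C -> PS; D -> VA; E -> VB; P -> AA | VC; V -> AA | AV | BE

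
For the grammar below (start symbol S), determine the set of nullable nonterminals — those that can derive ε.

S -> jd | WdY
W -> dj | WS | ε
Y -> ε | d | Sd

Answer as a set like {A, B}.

{W, Y}

Directly nullable (have an ε-rule): {W, Y}.
Not nullable: S — each has a terminal in every rule's right-hand side or depends on a non-nullable symbol.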